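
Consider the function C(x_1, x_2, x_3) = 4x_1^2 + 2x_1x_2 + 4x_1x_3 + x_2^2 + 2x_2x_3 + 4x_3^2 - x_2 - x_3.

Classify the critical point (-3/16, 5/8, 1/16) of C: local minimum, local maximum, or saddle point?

The Hessian is constant: H = [[8, 2, 4], [2, 2, 2], [4, 2, 8]].
Leading principal minors: Δ₁ = 8, Δ₂ = 12, Δ₃ = 64.
All leading minors are positive, so H is positive definite: a local minimum.

local minimum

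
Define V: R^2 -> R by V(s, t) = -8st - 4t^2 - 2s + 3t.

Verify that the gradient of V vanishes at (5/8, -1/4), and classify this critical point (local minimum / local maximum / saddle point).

∇V = (-8t - 2, -8s - 8t + 3); substituting (5/8, -1/4) gives ∇V = (0, 0), so (5/8, -1/4) is indeed a critical point.
The Hessian of V is constant: H = [[0, -8], [-8, -8]].
det(H) = 0·(-8) − (-8)² = -64.
Since det(H) < 0, H is indefinite and the critical point is a saddle point.

saddle point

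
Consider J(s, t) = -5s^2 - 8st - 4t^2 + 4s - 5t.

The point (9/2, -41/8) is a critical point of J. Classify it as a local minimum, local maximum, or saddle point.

The Hessian of J is constant: H = [[-10, -8], [-8, -8]].
det(H) = (-10)·(-8) − (-8)² = 16.
det(H) > 0 and tr(H) = -18 < 0, so H is negative definite and the point is a local maximum.

local maximum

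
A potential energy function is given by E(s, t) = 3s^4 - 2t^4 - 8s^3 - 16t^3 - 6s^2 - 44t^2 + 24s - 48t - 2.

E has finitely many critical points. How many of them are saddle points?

5

E separates as a function of s plus a function of t, so ∇E=0 decouples.
∂E/∂s = 12(s - 2)(s - 1)(s + 1) = 0 at s ∈ {-1, 1, 2}; ∂E/∂t = -8(t + 1)(t + 2)(t + 3) = 0 at t ∈ {-3, -2, -1}.
The Hessian is diagonal: diag(E_ss, E_tt). Second derivatives: E_ss(-1)=72, E_ss(1)=-24, E_ss(2)=36; E_tt(-3)=-16, E_tt(-2)=8, E_tt(-1)=-16.
Saddle points occur where the two diagonal entries have opposite signs: (-1, -3), (-1, -1), (1, -2), (2, -3), (2, -1). Count: 5.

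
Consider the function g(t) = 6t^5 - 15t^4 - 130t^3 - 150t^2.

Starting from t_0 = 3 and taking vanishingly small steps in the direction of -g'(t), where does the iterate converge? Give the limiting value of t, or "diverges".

5

g'(t) = 30t(t - 5)(t + 1)(t + 2), so g'(3) = -3600.
Gradient descent moves in the -g' direction, i.e. t is increasing.
The nearest critical point in that direction is t = 5, where g'' = 6300 > 0 (a local minimum). The iterate converges there.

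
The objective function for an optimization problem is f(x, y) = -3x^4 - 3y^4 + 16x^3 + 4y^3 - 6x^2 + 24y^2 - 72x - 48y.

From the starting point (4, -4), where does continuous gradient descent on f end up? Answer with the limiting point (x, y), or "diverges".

f is separable, so gradient descent decouples: x follows -∂f/∂x, y follows -∂f/∂y.
∂f/∂x = -12(x - 3)(x - 2)(x + 1); at x=4 this is -120, so x increases.
∂f/∂y = -12(y - 2)(y - 1)(y + 2); at y=-4 this is 720, so y decreases.
The x-coordinate has no critical point in that direction and runs off to infinity.

diverges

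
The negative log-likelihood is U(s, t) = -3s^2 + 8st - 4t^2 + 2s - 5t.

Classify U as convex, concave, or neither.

neither

U is quadratic, so its Hessian is the constant matrix H = [[-6, 8], [8, -8]].
det(H) = -16, tr(H) = -14.
det(H) < 0, so H is indefinite: neither convex nor concave.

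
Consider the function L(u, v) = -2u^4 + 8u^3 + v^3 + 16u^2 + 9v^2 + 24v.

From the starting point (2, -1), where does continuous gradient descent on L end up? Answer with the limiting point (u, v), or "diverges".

L is separable, so gradient descent decouples: u follows -∂L/∂u, v follows -∂L/∂v.
∂L/∂u = -8u(u - 4)(u + 1); at u=2 this is 96, so u decreases.
∂L/∂v = 3(v + 2)(v + 4); at v=-1 this is 9, so v decreases.
u converges to its nearest critical value 0 (a local min of the u-part); v converges to -2. The iterate converges to (0, -2).

(0, -2)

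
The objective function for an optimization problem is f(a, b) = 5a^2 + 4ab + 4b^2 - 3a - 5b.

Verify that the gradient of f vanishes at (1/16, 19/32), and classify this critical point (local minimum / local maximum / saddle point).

∇f = (10a + 4b - 3, 4a + 8b - 5); substituting (1/16, 19/32) gives ∇f = (0, 0), so (1/16, 19/32) is indeed a critical point.
The Hessian of f is constant: H = [[10, 4], [4, 8]].
det(H) = 10·8 − 4² = 64.
det(H) > 0 and tr(H) = 18 > 0, so H is positive definite and the point is a local minimum.

local minimum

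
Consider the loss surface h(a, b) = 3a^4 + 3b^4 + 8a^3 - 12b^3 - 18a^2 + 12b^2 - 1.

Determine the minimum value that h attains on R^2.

-136

h(a,b) separates as P(a) + Q(b) − 1, so its minimum is min P + min Q − 1.
P'(a) = 12a(a - 1)(a + 3) vanishes at a ∈ {-3, 0, 1}; Q'(b) = 12b(b - 2)(b - 1) vanishes at b ∈ {0, 1, 2}.
Local minima of P (where P''>0): P(-3)=-135, P(1)=-7. Local minima of Q: Q(0)=0, Q(2)=0.
So the global minimum of h is P(-3) + Q(0) − 1 = -135 + 0 − 1 = -136, attained at (-3, 0).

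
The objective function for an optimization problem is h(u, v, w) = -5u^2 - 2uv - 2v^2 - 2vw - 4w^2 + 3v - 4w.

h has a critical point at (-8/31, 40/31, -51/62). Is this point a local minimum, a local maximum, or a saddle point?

The Hessian is constant: H = [[-10, -2, 0], [-2, -4, -2], [0, -2, -8]].
Leading principal minors: Δ₁ = -10, Δ₂ = 36, Δ₃ = -248.
The minors alternate sign starting negative (−, +, −), so H is negative definite: a local maximum.

local maximum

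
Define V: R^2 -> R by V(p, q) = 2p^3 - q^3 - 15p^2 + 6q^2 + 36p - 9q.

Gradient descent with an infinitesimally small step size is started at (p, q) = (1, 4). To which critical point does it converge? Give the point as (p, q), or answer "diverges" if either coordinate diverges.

V is separable, so gradient descent decouples: p follows -∂V/∂p, q follows -∂V/∂q.
∂V/∂p = 6(p - 3)(p - 2); at p=1 this is 12, so p decreases.
∂V/∂q = -3(q - 3)(q - 1); at q=4 this is -9, so q increases.
The p-coordinate has no critical point in that direction and runs off to infinity.

diverges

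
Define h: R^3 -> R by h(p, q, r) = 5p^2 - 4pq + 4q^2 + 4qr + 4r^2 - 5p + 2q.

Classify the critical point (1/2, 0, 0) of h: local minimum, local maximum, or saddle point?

The Hessian is constant: H = [[10, -4, 0], [-4, 8, 4], [0, 4, 8]].
Leading principal minors: Δ₁ = 10, Δ₂ = 64, Δ₃ = 352.
All leading minors are positive, so H is positive definite: a local minimum.

local minimum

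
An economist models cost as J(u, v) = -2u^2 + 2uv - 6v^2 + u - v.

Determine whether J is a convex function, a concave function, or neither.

concave

J is quadratic, so its Hessian is the constant matrix H = [[-4, 2], [2, -12]].
det(H) = 44, tr(H) = -16.
det(H) > 0 and tr(H) < 0, so H is negative definite everywhere: concave.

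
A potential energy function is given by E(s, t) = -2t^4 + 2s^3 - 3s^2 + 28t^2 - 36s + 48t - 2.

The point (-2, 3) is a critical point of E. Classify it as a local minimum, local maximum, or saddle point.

local maximum

The mixed partial ∂²E/∂s∂t is 0, so the Hessian at any point is diag(E_ss, E_tt) = diag(6(2s - 1), 8(-3t^2 + 7)).
At (-2, 3): H = diag(-30, -160).
Both eigenvalues are negative, so H is negative definite: a local maximum.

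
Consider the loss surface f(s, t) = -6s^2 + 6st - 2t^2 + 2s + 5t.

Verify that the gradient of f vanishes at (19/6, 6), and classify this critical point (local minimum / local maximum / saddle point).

local maximum

∇f = (-12s + 6t + 2, 6s - 4t + 5); substituting (19/6, 6) gives ∇f = (0, 0), so (19/6, 6) is indeed a critical point.
The Hessian of f is constant: H = [[-12, 6], [6, -4]].
det(H) = (-12)·(-4) − 6² = 12.
det(H) > 0 and tr(H) = -16 < 0, so H is negative definite and the point is a local maximum.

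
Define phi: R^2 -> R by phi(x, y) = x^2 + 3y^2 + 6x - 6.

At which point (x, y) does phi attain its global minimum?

phi(x,y) separates as P(x) + Q(y) − 6, so its minimum is min P + min Q − 6.
P'(x) = 2x + 6 vanishes at x ∈ {-3}; Q'(y) = 6y vanishes at y ∈ {0}.
Local minima of P (where P''>0): P(-3)=-9. Local minima of Q: Q(0)=0.
So the global minimum of phi is P(-3) + Q(0) − 6 = -9 + 0 − 6 = -15, attained at (-3, 0).

(-3, 0)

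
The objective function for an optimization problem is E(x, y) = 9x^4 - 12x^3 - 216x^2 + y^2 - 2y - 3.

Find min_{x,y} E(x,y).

E(x,y) separates as P(x) + Q(y) − 3, so its minimum is min P + min Q − 3.
P'(x) = 36x(x - 4)(x + 3) vanishes at x ∈ {-3, 0, 4}; Q'(y) = 2y - 2 vanishes at y ∈ {1}.
Local minima of P (where P''>0): P(-3)=-891, P(4)=-1920. Local minima of Q: Q(1)=-1.
So the global minimum of E is P(4) + Q(1) − 3 = -1920 − 1 − 3 = -1924, attained at (4, 1).

-1924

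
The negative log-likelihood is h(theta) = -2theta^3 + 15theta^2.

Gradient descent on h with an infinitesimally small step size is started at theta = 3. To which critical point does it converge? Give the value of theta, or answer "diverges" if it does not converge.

h'(theta) = -6theta(theta - 5), so h'(3) = 36.
Gradient descent moves in the -h' direction, i.e. theta is decreasing.
The nearest critical point in that direction is theta = 0, where h'' = 30 > 0 (a local minimum). The iterate converges there.

0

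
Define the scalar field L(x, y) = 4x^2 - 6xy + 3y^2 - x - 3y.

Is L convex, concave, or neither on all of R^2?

L is quadratic, so its Hessian is the constant matrix H = [[8, -6], [-6, 6]].
det(H) = 12, tr(H) = 14.
det(H) > 0 and tr(H) > 0, so H is positive definite everywhere: convex.

convex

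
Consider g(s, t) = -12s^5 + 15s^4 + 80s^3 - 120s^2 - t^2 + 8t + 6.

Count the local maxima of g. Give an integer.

2

g separates as a function of s plus a function of t, so ∇g=0 decouples.
∂g/∂s = -60s(s - 2)(s - 1)(s + 2) = 0 at s ∈ {-2, 0, 1, 2}; ∂g/∂t = -2(t - 4) = 0 at t ∈ {4}.
The Hessian is diagonal: diag(g_ss, g_tt). Second derivatives: g_ss(-2)=1440, g_ss(0)=-240, g_ss(1)=180, g_ss(2)=-480; g_tt(4)=-2.
Local maxima occur where both diagonal entries negative: (0, 4), (2, 4). Count: 2.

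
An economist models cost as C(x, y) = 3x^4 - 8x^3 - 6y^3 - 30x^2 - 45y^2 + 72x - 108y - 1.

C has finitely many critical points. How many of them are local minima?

2

C separates as a function of x plus a function of y, so ∇C=0 decouples.
∂C/∂x = 12(x - 3)(x - 1)(x + 2) = 0 at x ∈ {-2, 1, 3}; ∂C/∂y = -18(y + 2)(y + 3) = 0 at y ∈ {-3, -2}.
The Hessian is diagonal: diag(C_xx, C_yy). Second derivatives: C_xx(-2)=180, C_xx(1)=-72, C_xx(3)=120; C_yy(-3)=18, C_yy(-2)=-18.
Local minima occur where both diagonal entries positive: (-2, -3), (3, -3). Count: 2.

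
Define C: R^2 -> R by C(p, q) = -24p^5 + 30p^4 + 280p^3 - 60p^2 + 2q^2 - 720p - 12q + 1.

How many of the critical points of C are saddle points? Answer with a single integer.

2

C separates as a function of p plus a function of q, so ∇C=0 decouples.
∂C/∂p = -120(p - 3)(p - 1)(p + 1)(p + 2) = 0 at p ∈ {-2, -1, 1, 3}; ∂C/∂q = 4(q - 3) = 0 at q ∈ {3}.
The Hessian is diagonal: diag(C_pp, C_qq). Second derivatives: C_pp(-2)=1800, C_pp(-1)=-960, C_pp(1)=1440, C_pp(3)=-4800; C_qq(3)=4.
Saddle points occur where the two diagonal entries have opposite signs: (-1, 3), (3, 3). Count: 2.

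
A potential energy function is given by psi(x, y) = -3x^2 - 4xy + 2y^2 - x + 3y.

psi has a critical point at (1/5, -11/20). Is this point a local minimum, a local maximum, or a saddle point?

The Hessian of psi is constant: H = [[-6, -4], [-4, 4]].
det(H) = (-6)·4 − (-4)² = -40.
Since det(H) < 0, H is indefinite and the critical point is a saddle point.

saddle point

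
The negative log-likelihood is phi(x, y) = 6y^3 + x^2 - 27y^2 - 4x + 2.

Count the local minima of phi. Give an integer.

phi separates as a function of x plus a function of y, so ∇phi=0 decouples.
∂phi/∂x = 2(x - 2) = 0 at x ∈ {2}; ∂phi/∂y = 18y(y - 3) = 0 at y ∈ {0, 3}.
The Hessian is diagonal: diag(phi_xx, phi_yy). Second derivatives: phi_xx(2)=2; phi_yy(0)=-54, phi_yy(3)=54.
Local minima occur where both diagonal entries positive: (2, 3). Count: 1.

1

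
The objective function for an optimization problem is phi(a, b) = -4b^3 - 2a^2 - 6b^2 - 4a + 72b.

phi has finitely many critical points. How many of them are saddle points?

1

phi separates as a function of a plus a function of b, so ∇phi=0 decouples.
∂phi/∂a = -4(a + 1) = 0 at a ∈ {-1}; ∂phi/∂b = -12(b - 2)(b + 3) = 0 at b ∈ {-3, 2}.
The Hessian is diagonal: diag(phi_aa, phi_bb). Second derivatives: phi_aa(-1)=-4; phi_bb(-3)=60, phi_bb(2)=-60.
Saddle points occur where the two diagonal entries have opposite signs: (-1, -3). Count: 1.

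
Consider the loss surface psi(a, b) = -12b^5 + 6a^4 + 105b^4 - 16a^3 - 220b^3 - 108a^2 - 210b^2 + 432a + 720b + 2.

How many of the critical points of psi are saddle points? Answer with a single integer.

6

psi separates as a function of a plus a function of b, so ∇psi=0 decouples.
∂psi/∂a = 24(a - 3)(a - 2)(a + 3) = 0 at a ∈ {-3, 2, 3}; ∂psi/∂b = -60(b - 4)(b - 3)(b - 1)(b + 1) = 0 at b ∈ {-1, 1, 3, 4}.
The Hessian is diagonal: diag(psi_aa, psi_bb). Second derivatives: psi_aa(-3)=720, psi_aa(2)=-120, psi_aa(3)=144; psi_bb(-1)=2400, psi_bb(1)=-720, psi_bb(3)=480, psi_bb(4)=-900.
Saddle points occur where the two diagonal entries have opposite signs: (-3, 1), (-3, 4), (2, -1), (2, 3), (3, 1), (3, 4). Count: 6.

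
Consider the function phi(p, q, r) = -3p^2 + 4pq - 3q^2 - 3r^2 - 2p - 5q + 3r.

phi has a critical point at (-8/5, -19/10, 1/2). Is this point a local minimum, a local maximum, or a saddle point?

local maximum

The Hessian is constant: H = [[-6, 4, 0], [4, -6, 0], [0, 0, -6]].
Leading principal minors: Δ₁ = -6, Δ₂ = 20, Δ₃ = -120.
The minors alternate sign starting negative (−, +, −), so H is negative definite: a local maximum.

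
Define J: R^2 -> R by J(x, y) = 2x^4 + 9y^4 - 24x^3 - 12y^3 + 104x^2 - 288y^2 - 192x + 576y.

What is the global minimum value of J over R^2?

-3968

J(x,y) separates as P(x) + Q(y), so its minimum is min P + min Q.
P'(x) = 8(x - 4)(x - 3)(x - 2) vanishes at x ∈ {2, 3, 4}; Q'(y) = 36(y - 4)(y - 1)(y + 4) vanishes at y ∈ {-4, 1, 4}.
Local minima of P (where P''>0): P(2)=-128, P(4)=-128. Local minima of Q: Q(-4)=-3840, Q(4)=-768.
So the global minimum of J is P(2) + Q(-4) = -128 − 3840 = -3968, attained at (2, -4).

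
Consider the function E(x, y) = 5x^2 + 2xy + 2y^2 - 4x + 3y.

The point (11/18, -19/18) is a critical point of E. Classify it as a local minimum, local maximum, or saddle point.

local minimum

The Hessian of E is constant: H = [[10, 2], [2, 4]].
det(H) = 10·4 − 2² = 36.
det(H) > 0 and tr(H) = 14 > 0, so H is positive definite and the point is a local minimum.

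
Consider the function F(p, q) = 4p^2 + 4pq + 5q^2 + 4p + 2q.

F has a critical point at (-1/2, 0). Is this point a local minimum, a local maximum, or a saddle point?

local minimum

The Hessian of F is constant: H = [[8, 4], [4, 10]].
det(H) = 8·10 − 4² = 64.
det(H) > 0 and tr(H) = 18 > 0, so H is positive definite and the point is a local minimum.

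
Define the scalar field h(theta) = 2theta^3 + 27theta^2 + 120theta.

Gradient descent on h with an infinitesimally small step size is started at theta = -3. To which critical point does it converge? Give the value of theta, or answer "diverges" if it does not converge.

-4

h'(theta) = 6(theta + 4)(theta + 5), so h'(-3) = 12.
Gradient descent moves in the -h' direction, i.e. theta is decreasing.
The nearest critical point in that direction is theta = -4, where h'' = 6 > 0 (a local minimum). The iterate converges there.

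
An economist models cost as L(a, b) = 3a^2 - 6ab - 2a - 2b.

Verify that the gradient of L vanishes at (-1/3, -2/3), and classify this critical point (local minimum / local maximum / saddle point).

∇L = (6a - 6b - 2, -6a - 2); substituting (-1/3, -2/3) gives ∇L = (0, 0), so (-1/3, -2/3) is indeed a critical point.
The Hessian of L is constant: H = [[6, -6], [-6, 0]].
det(H) = 6·0 − (-6)² = -36.
Since det(H) < 0, H is indefinite and the critical point is a saddle point.

saddle point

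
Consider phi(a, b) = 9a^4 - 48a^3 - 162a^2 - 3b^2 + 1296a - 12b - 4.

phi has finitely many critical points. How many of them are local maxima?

phi separates as a function of a plus a function of b, so ∇phi=0 decouples.
∂phi/∂a = 36(a - 4)(a - 3)(a + 3) = 0 at a ∈ {-3, 3, 4}; ∂phi/∂b = -6(b + 2) = 0 at b ∈ {-2}.
The Hessian is diagonal: diag(phi_aa, phi_bb). Second derivatives: phi_aa(-3)=1512, phi_aa(3)=-216, phi_aa(4)=252; phi_bb(-2)=-6.
Local maxima occur where both diagonal entries negative: (3, -2). Count: 1.

1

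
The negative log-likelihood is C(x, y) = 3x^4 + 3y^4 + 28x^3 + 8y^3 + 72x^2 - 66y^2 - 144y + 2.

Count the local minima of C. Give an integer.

4

C separates as a function of x plus a function of y, so ∇C=0 decouples.
∂C/∂x = 12x(x + 3)(x + 4) = 0 at x ∈ {-4, -3, 0}; ∂C/∂y = 12(y - 3)(y + 1)(y + 4) = 0 at y ∈ {-4, -1, 3}.
The Hessian is diagonal: diag(C_xx, C_yy). Second derivatives: C_xx(-4)=48, C_xx(-3)=-36, C_xx(0)=144; C_yy(-4)=252, C_yy(-1)=-144, C_yy(3)=336.
Local minima occur where both diagonal entries positive: (-4, -4), (-4, 3), (0, -4), (0, 3). Count: 4.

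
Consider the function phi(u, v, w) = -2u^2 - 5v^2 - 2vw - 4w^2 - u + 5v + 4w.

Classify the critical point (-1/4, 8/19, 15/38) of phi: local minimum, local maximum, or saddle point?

The Hessian is constant: H = [[-4, 0, 0], [0, -10, -2], [0, -2, -8]].
Leading principal minors: Δ₁ = -4, Δ₂ = 40, Δ₃ = -304.
The minors alternate sign starting negative (−, +, −), so H is negative definite: a local maximum.

local maximum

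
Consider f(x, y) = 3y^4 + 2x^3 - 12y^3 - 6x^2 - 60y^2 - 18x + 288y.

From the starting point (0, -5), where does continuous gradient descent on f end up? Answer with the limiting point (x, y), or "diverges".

(3, -3)

f is separable, so gradient descent decouples: x follows -∂f/∂x, y follows -∂f/∂y.
∂f/∂x = 6(x - 3)(x + 1); at x=0 this is -18, so x increases.
∂f/∂y = 12(y - 4)(y - 2)(y + 3); at y=-5 this is -1512, so y increases.
x converges to its nearest critical value 3 (a local min of the x-part); y converges to -3. The iterate converges to (3, -3).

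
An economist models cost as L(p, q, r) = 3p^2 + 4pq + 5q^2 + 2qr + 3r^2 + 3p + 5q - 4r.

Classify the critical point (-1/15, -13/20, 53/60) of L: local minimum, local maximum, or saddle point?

The Hessian is constant: H = [[6, 4, 0], [4, 10, 2], [0, 2, 6]].
Leading principal minors: Δ₁ = 6, Δ₂ = 44, Δ₃ = 240.
All leading minors are positive, so H is positive definite: a local minimum.

local minimum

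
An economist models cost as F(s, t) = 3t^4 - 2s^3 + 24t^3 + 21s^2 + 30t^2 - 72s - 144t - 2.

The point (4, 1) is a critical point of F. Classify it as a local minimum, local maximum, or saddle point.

The mixed partial ∂²F/∂s∂t is 0, so the Hessian at any point is diag(F_ss, F_tt) = diag(6(-2s + 7), 12(3t^2 + 12t + 5)).
At (4, 1): H = diag(-6, 240).
The eigenvalues have opposite signs, so H is indefinite: a saddle point.

saddle point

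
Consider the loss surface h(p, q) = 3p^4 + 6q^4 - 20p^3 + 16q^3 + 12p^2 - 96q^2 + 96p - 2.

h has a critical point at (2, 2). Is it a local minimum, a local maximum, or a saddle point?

The mixed partial ∂²h/∂p∂q is 0, so the Hessian at any point is diag(h_pp, h_qq) = diag(12(3p^2 - 10p + 2), 24(3q^2 + 4q - 8)).
At (2, 2): H = diag(-72, 288).
The eigenvalues have opposite signs, so H is indefinite: a saddle point.

saddle point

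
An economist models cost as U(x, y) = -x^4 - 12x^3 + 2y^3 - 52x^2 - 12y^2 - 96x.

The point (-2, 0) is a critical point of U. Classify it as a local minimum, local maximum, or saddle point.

local maximum

The mixed partial ∂²U/∂x∂y is 0, so the Hessian at any point is diag(U_xx, U_yy) = diag(-4(3x^2 + 18x + 26), 12(y - 2)).
At (-2, 0): H = diag(-8, -24).
Both eigenvalues are negative, so H is negative definite: a local maximum.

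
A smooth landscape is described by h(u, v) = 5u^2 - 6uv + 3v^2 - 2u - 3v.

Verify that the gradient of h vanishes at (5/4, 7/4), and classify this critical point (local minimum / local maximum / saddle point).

local minimum

∇h = (10u - 6v - 2, -6u + 6v - 3); substituting (5/4, 7/4) gives ∇h = (0, 0), so (5/4, 7/4) is indeed a critical point.
The Hessian of h is constant: H = [[10, -6], [-6, 6]].
det(H) = 10·6 − (-6)² = 24.
det(H) > 0 and tr(H) = 16 > 0, so H is positive definite and the point is a local minimum.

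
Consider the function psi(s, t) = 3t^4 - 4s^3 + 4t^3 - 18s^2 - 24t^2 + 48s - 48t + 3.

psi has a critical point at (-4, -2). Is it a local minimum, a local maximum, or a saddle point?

local minimum

The mixed partial ∂²psi/∂s∂t is 0, so the Hessian at any point is diag(psi_ss, psi_tt) = diag(-12(2s + 3), 12(3t^2 + 2t - 4)).
At (-4, -2): H = diag(60, 48).
Both eigenvalues are positive, so H is positive definite: a local minimum.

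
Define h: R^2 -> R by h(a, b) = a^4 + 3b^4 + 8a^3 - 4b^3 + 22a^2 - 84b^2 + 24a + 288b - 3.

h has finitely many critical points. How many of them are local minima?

4

h separates as a function of a plus a function of b, so ∇h=0 decouples.
∂h/∂a = 4(a + 1)(a + 2)(a + 3) = 0 at a ∈ {-3, -2, -1}; ∂h/∂b = 12(b - 3)(b - 2)(b + 4) = 0 at b ∈ {-4, 2, 3}.
The Hessian is diagonal: diag(h_aa, h_bb). Second derivatives: h_aa(-3)=8, h_aa(-2)=-4, h_aa(-1)=8; h_bb(-4)=504, h_bb(2)=-72, h_bb(3)=84.
Local minima occur where both diagonal entries positive: (-3, -4), (-3, 3), (-1, -4), (-1, 3). Count: 4.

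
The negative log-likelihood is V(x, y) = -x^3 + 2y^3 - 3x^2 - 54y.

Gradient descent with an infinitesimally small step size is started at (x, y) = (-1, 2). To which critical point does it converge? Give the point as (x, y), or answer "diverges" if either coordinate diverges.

V is separable, so gradient descent decouples: x follows -∂V/∂x, y follows -∂V/∂y.
∂V/∂x = -3x(x + 2); at x=-1 this is 3, so x decreases.
∂V/∂y = 6(y - 3)(y + 3); at y=2 this is -30, so y increases.
x converges to its nearest critical value -2 (a local min of the x-part); y converges to 3. The iterate converges to (-2, 3).

(-2, 3)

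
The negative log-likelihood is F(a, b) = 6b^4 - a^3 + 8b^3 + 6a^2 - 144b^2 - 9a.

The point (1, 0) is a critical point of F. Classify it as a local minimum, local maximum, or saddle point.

The mixed partial ∂²F/∂a∂b is 0, so the Hessian at any point is diag(F_aa, F_bb) = diag(6(-a + 2), 24(3b^2 + 2b - 12)).
At (1, 0): H = diag(6, -288).
The eigenvalues have opposite signs, so H is indefinite: a saddle point.

saddle point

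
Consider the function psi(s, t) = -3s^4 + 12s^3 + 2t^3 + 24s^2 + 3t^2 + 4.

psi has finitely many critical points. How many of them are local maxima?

psi separates as a function of s plus a function of t, so ∇psi=0 decouples.
∂psi/∂s = -12s(s - 4)(s + 1) = 0 at s ∈ {-1, 0, 4}; ∂psi/∂t = 6t(t + 1) = 0 at t ∈ {-1, 0}.
The Hessian is diagonal: diag(psi_ss, psi_tt). Second derivatives: psi_ss(-1)=-60, psi_ss(0)=48, psi_ss(4)=-240; psi_tt(-1)=-6, psi_tt(0)=6.
Local maxima occur where both diagonal entries negative: (-1, -1), (4, -1). Count: 2.

2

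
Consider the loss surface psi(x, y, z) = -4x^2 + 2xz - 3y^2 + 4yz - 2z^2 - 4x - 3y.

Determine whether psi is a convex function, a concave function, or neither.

psi is quadratic, so its Hessian is the constant matrix H = [[-8, 0, 2], [0, -6, 4], [2, 4, -4]].
Leading principal minors: -8, 48, -40.
Signs alternate −, +, − ⇒ H ≺ 0 ⇒ concave.

concave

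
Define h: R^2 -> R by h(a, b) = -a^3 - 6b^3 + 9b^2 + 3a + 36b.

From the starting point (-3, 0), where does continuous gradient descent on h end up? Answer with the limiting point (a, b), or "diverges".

(-1, -1)

h is separable, so gradient descent decouples: a follows -∂h/∂a, b follows -∂h/∂b.
∂h/∂a = -3(a - 1)(a + 1); at a=-3 this is -24, so a increases.
∂h/∂b = -18(b - 2)(b + 1); at b=0 this is 36, so b decreases.
a converges to its nearest critical value -1 (a local min of the a-part); b converges to -1. The iterate converges to (-1, -1).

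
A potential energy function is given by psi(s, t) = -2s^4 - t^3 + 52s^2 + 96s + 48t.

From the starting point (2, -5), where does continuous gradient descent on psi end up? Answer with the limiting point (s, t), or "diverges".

(-1, -4)

psi is separable, so gradient descent decouples: s follows -∂psi/∂s, t follows -∂psi/∂t.
∂psi/∂s = -8(s - 4)(s + 1)(s + 3); at s=2 this is 240, so s decreases.
∂psi/∂t = -3(t - 4)(t + 4); at t=-5 this is -27, so t increases.
s converges to its nearest critical value -1 (a local min of the s-part); t converges to -4. The iterate converges to (-1, -4).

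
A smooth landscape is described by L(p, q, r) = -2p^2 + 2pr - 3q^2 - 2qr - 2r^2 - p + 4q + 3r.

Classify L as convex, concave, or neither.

concave

L is quadratic, so its Hessian is the constant matrix H = [[-4, 0, 2], [0, -6, -2], [2, -2, -4]].
Leading principal minors: -4, 24, -56.
Signs alternate −, +, − ⇒ H ≺ 0 ⇒ concave.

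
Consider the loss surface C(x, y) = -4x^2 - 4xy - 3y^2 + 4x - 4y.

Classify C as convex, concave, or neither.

concave

C is quadratic, so its Hessian is the constant matrix H = [[-8, -4], [-4, -6]].
det(H) = 32, tr(H) = -14.
det(H) > 0 and tr(H) < 0, so H is negative definite everywhere: concave.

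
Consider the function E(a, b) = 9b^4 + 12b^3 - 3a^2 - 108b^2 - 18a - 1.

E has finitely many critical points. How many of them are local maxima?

E separates as a function of a plus a function of b, so ∇E=0 decouples.
∂E/∂a = -6(a + 3) = 0 at a ∈ {-3}; ∂E/∂b = 36b(b - 2)(b + 3) = 0 at b ∈ {-3, 0, 2}.
The Hessian is diagonal: diag(E_aa, E_bb). Second derivatives: E_aa(-3)=-6; E_bb(-3)=540, E_bb(0)=-216, E_bb(2)=360.
Local maxima occur where both diagonal entries negative: (-3, 0). Count: 1.

1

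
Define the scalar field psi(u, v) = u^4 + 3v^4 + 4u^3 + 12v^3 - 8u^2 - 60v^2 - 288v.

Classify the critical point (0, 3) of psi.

saddle point

The mixed partial ∂²psi/∂u∂v is 0, so the Hessian at any point is diag(psi_uu, psi_vv) = diag(4(3u^2 + 6u - 4), 12(3v^2 + 6v - 10)).
At (0, 3): H = diag(-16, 420).
The eigenvalues have opposite signs, so H is indefinite: a saddle point.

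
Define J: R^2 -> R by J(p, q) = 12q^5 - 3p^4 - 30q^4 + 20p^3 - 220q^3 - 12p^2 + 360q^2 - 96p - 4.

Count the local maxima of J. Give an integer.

J separates as a function of p plus a function of q, so ∇J=0 decouples.
∂J/∂p = -12(p - 4)(p - 2)(p + 1) = 0 at p ∈ {-1, 2, 4}; ∂J/∂q = 60q(q - 4)(q - 1)(q + 3) = 0 at q ∈ {-3, 0, 1, 4}.
The Hessian is diagonal: diag(J_pp, J_qq). Second derivatives: J_pp(-1)=-180, J_pp(2)=72, J_pp(4)=-120; J_qq(-3)=-5040, J_qq(0)=720, J_qq(1)=-720, J_qq(4)=5040.
Local maxima occur where both diagonal entries negative: (-1, -3), (-1, 1), (4, -3), (4, 1). Count: 4.

4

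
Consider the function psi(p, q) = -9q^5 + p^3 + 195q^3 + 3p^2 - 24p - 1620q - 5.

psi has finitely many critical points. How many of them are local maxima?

psi separates as a function of p plus a function of q, so ∇psi=0 decouples.
∂psi/∂p = 3(p - 2)(p + 4) = 0 at p ∈ {-4, 2}; ∂psi/∂q = -45(q - 3)(q - 2)(q + 2)(q + 3) = 0 at q ∈ {-3, -2, 2, 3}.
The Hessian is diagonal: diag(psi_pp, psi_qq). Second derivatives: psi_pp(-4)=-18, psi_pp(2)=18; psi_qq(-3)=1350, psi_qq(-2)=-900, psi_qq(2)=900, psi_qq(3)=-1350.
Local maxima occur where both diagonal entries negative: (-4, -2), (-4, 3). Count: 2.

2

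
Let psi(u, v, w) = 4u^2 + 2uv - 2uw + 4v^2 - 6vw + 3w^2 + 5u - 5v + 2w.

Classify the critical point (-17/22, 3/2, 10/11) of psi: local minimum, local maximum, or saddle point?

local minimum

The Hessian is constant: H = [[8, 2, -2], [2, 8, -6], [-2, -6, 6]].
Leading principal minors: Δ₁ = 8, Δ₂ = 60, Δ₃ = 88.
All leading minors are positive, so H is positive definite: a local minimum.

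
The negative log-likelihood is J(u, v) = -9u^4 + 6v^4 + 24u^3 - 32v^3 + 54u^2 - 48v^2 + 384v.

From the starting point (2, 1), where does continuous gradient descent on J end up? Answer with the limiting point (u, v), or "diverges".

(0, -2)

J is separable, so gradient descent decouples: u follows -∂J/∂u, v follows -∂J/∂v.
∂J/∂u = -36u(u - 3)(u + 1); at u=2 this is 216, so u decreases.
∂J/∂v = 24(v - 4)(v - 2)(v + 2); at v=1 this is 216, so v decreases.
u converges to its nearest critical value 0 (a local min of the u-part); v converges to -2. The iterate converges to (0, -2).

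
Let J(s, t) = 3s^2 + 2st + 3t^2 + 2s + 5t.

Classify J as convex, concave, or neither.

J is quadratic, so its Hessian is the constant matrix H = [[6, 2], [2, 6]].
det(H) = 32, tr(H) = 12.
det(H) > 0 and tr(H) > 0, so H is positive definite everywhere: convex.

convex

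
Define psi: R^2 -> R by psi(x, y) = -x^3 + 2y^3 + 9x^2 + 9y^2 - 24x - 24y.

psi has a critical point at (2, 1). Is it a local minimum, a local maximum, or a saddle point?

The mixed partial ∂²psi/∂x∂y is 0, so the Hessian at any point is diag(psi_xx, psi_yy) = diag(6(-x + 3), 6(2y + 3)).
At (2, 1): H = diag(6, 30).
Both eigenvalues are positive, so H is positive definite: a local minimum.

local minimum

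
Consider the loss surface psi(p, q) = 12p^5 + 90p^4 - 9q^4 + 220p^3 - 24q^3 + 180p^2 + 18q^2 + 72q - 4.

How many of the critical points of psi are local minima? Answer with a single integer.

2

psi separates as a function of p plus a function of q, so ∇psi=0 decouples.
∂psi/∂p = 60p(p + 1)(p + 2)(p + 3) = 0 at p ∈ {-3, -2, -1, 0}; ∂psi/∂q = -36(q - 1)(q + 1)(q + 2) = 0 at q ∈ {-2, -1, 1}.
The Hessian is diagonal: diag(psi_pp, psi_qq). Second derivatives: psi_pp(-3)=-360, psi_pp(-2)=120, psi_pp(-1)=-120, psi_pp(0)=360; psi_qq(-2)=-108, psi_qq(-1)=72, psi_qq(1)=-216.
Local minima occur where both diagonal entries positive: (-2, -1), (0, -1). Count: 2.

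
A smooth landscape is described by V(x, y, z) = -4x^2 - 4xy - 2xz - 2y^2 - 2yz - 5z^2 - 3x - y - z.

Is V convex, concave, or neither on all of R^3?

concave

V is quadratic, so its Hessian is the constant matrix H = [[-8, -4, -2], [-4, -4, -2], [-2, -2, -10]].
Leading principal minors: -8, 16, -144.
Signs alternate −, +, − ⇒ H ≺ 0 ⇒ concave.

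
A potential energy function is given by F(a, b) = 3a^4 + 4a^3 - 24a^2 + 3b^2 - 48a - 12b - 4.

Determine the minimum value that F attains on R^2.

-128

F(a,b) separates as P(a) + Q(b) − 4, so its minimum is min P + min Q − 4.
P'(a) = 12(a - 2)(a + 1)(a + 2) vanishes at a ∈ {-2, -1, 2}; Q'(b) = 6b - 12 vanishes at b ∈ {2}.
Local minima of P (where P''>0): P(-2)=16, P(2)=-112. Local minima of Q: Q(2)=-12.
So the global minimum of F is P(2) + Q(2) − 4 = -112 − 12 − 4 = -128, attained at (2, 2).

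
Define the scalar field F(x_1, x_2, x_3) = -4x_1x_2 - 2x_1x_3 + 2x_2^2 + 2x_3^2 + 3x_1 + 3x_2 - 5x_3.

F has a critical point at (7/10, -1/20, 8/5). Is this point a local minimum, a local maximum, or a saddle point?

The Hessian is constant: H = [[0, -4, -2], [-4, 4, 0], [-2, 0, 4]].
Leading principal minors: Δ₁ = 0, Δ₂ = -16, Δ₃ = -80.
The minors fit neither the all-positive nor the alternating-sign pattern, so H is indefinite: a saddle point.

saddle point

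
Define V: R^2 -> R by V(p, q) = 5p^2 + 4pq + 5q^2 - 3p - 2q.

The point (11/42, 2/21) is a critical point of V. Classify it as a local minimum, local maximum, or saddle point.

local minimum

The Hessian of V is constant: H = [[10, 4], [4, 10]].
det(H) = 10·10 − 4² = 84.
det(H) > 0 and tr(H) = 20 > 0, so H is positive definite and the point is a local minimum.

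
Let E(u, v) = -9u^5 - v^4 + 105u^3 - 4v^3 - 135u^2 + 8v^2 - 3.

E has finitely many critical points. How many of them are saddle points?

6

E separates as a function of u plus a function of v, so ∇E=0 decouples.
∂E/∂u = -45u(u - 2)(u - 1)(u + 3) = 0 at u ∈ {-3, 0, 1, 2}; ∂E/∂v = -4v(v - 1)(v + 4) = 0 at v ∈ {-4, 0, 1}.
The Hessian is diagonal: diag(E_uu, E_vv). Second derivatives: E_uu(-3)=2700, E_uu(0)=-270, E_uu(1)=180, E_uu(2)=-450; E_vv(-4)=-80, E_vv(0)=16, E_vv(1)=-20.
Saddle points occur where the two diagonal entries have opposite signs: (-3, -4), (-3, 1), (0, 0), (1, -4), (1, 1), (2, 0). Count: 6.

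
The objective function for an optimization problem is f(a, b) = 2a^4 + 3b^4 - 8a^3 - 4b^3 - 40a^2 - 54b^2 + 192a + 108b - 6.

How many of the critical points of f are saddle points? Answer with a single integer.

f separates as a function of a plus a function of b, so ∇f=0 decouples.
∂f/∂a = 8(a - 4)(a - 2)(a + 3) = 0 at a ∈ {-3, 2, 4}; ∂f/∂b = 12(b - 3)(b - 1)(b + 3) = 0 at b ∈ {-3, 1, 3}.
The Hessian is diagonal: diag(f_aa, f_bb). Second derivatives: f_aa(-3)=280, f_aa(2)=-80, f_aa(4)=112; f_bb(-3)=288, f_bb(1)=-96, f_bb(3)=144.
Saddle points occur where the two diagonal entries have opposite signs: (-3, 1), (2, -3), (2, 3), (4, 1). Count: 4.

4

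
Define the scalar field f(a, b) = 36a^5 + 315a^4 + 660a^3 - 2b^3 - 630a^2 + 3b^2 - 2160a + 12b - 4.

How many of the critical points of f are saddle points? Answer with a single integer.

4

f separates as a function of a plus a function of b, so ∇f=0 decouples.
∂f/∂a = 180(a - 1)(a + 1)(a + 3)(a + 4) = 0 at a ∈ {-4, -3, -1, 1}; ∂f/∂b = -6(b - 2)(b + 1) = 0 at b ∈ {-1, 2}.
The Hessian is diagonal: diag(f_aa, f_bb). Second derivatives: f_aa(-4)=-2700, f_aa(-3)=1440, f_aa(-1)=-2160, f_aa(1)=7200; f_bb(-1)=18, f_bb(2)=-18.
Saddle points occur where the two diagonal entries have opposite signs: (-4, -1), (-3, 2), (-1, -1), (1, 2). Count: 4.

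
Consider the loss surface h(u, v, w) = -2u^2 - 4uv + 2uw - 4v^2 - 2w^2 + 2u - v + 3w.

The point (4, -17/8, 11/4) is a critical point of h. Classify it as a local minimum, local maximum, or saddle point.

local maximum

The Hessian is constant: H = [[-4, -4, 2], [-4, -8, 0], [2, 0, -4]].
Leading principal minors: Δ₁ = -4, Δ₂ = 16, Δ₃ = -32.
The minors alternate sign starting negative (−, +, −), so H is negative definite: a local maximum.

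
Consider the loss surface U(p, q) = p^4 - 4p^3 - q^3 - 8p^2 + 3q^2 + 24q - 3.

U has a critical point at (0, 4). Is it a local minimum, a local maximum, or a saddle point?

The mixed partial ∂²U/∂p∂q is 0, so the Hessian at any point is diag(U_pp, U_qq) = diag(4(3p^2 - 6p - 4), 6(-q + 1)).
At (0, 4): H = diag(-16, -18).
Both eigenvalues are negative, so H is negative definite: a local maximum.

local maximum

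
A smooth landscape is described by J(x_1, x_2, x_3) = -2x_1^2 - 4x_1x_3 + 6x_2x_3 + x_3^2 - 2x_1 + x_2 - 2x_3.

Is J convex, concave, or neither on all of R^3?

neither

J is quadratic, so its Hessian is the constant matrix H = [[-4, 0, -4], [0, 0, 6], [-4, 6, 2]].
Leading principal minors: -4, 0, 144.
Neither pattern holds ⇒ H is indefinite ⇒ neither convex nor concave.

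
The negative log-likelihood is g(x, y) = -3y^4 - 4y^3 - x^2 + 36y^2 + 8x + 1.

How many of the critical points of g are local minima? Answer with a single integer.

g separates as a function of x plus a function of y, so ∇g=0 decouples.
∂g/∂x = -2(x - 4) = 0 at x ∈ {4}; ∂g/∂y = -12y(y - 2)(y + 3) = 0 at y ∈ {-3, 0, 2}.
The Hessian is diagonal: diag(g_xx, g_yy). Second derivatives: g_xx(4)=-2; g_yy(-3)=-180, g_yy(0)=72, g_yy(2)=-120.
Local minima occur where both diagonal entries positive: none. Count: 0.

0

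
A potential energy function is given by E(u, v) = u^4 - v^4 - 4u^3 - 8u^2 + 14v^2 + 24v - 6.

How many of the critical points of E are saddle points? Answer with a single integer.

E separates as a function of u plus a function of v, so ∇E=0 decouples.
∂E/∂u = 4u(u - 4)(u + 1) = 0 at u ∈ {-1, 0, 4}; ∂E/∂v = -4(v - 3)(v + 1)(v + 2) = 0 at v ∈ {-2, -1, 3}.
The Hessian is diagonal: diag(E_uu, E_vv). Second derivatives: E_uu(-1)=20, E_uu(0)=-16, E_uu(4)=80; E_vv(-2)=-20, E_vv(-1)=16, E_vv(3)=-80.
Saddle points occur where the two diagonal entries have opposite signs: (-1, -2), (-1, 3), (0, -1), (4, -2), (4, 3). Count: 5.

5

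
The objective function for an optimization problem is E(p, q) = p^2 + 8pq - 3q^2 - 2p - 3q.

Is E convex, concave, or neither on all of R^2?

neither

E is quadratic, so its Hessian is the constant matrix H = [[2, 8], [8, -6]].
det(H) = -76, tr(H) = -4.
det(H) < 0, so H is indefinite: neither convex nor concave.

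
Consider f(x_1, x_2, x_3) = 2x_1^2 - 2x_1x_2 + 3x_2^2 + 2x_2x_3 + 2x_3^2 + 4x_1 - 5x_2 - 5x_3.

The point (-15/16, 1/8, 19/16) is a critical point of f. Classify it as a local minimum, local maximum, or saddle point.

local minimum

The Hessian is constant: H = [[4, -2, 0], [-2, 6, 2], [0, 2, 4]].
Leading principal minors: Δ₁ = 4, Δ₂ = 20, Δ₃ = 64.
All leading minors are positive, so H is positive definite: a local minimum.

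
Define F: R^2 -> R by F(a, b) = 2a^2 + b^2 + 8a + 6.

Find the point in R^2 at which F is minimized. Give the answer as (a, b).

F(a,b) separates as P(a) + Q(b) + 6, so its minimum is min P + min Q + 6.
P'(a) = 4a + 8 vanishes at a ∈ {-2}; Q'(b) = 2b vanishes at b ∈ {0}.
Local minima of P (where P''>0): P(-2)=-8. Local minima of Q: Q(0)=0.
So the global minimum of F is P(-2) + Q(0) + 6 = -8 + 0 + 6 = -2, attained at (-2, 0).

(-2, 0)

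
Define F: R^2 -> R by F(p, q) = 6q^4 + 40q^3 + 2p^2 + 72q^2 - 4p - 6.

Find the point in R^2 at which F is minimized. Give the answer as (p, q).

F(p,q) separates as A(p) + B(q) − 6, so its minimum is min A + min B − 6.
A'(p) = 4p - 4 vanishes at p ∈ {1}; B'(q) = 24q(q + 2)(q + 3) vanishes at q ∈ {-3, -2, 0}.
Local minima of A (where A''>0): A(1)=-2. Local minima of B: B(-3)=54, B(0)=0.
So the global minimum of F is A(1) + B(0) − 6 = -2 + 0 − 6 = -8, attained at (1, 0).

(1, 0)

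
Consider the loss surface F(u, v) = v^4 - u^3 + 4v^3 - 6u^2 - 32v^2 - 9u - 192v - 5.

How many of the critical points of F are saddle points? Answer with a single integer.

3

F separates as a function of u plus a function of v, so ∇F=0 decouples.
∂F/∂u = -3(u + 1)(u + 3) = 0 at u ∈ {-3, -1}; ∂F/∂v = 4(v - 4)(v + 3)(v + 4) = 0 at v ∈ {-4, -3, 4}.
The Hessian is diagonal: diag(F_uu, F_vv). Second derivatives: F_uu(-3)=6, F_uu(-1)=-6; F_vv(-4)=32, F_vv(-3)=-28, F_vv(4)=224.
Saddle points occur where the two diagonal entries have opposite signs: (-3, -3), (-1, -4), (-1, 4). Count: 3.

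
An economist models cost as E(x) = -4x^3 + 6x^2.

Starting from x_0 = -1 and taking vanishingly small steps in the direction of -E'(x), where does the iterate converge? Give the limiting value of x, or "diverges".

0

E'(x) = -12x(x - 1), so E'(-1) = -24.
Gradient descent moves in the -E' direction, i.e. x is increasing.
The nearest critical point in that direction is x = 0, where E'' = 12 > 0 (a local minimum). The iterate converges there.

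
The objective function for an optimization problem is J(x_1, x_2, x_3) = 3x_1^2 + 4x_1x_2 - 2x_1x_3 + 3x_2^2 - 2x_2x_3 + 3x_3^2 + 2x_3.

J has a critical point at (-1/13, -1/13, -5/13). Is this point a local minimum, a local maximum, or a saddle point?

The Hessian is constant: H = [[6, 4, -2], [4, 6, -2], [-2, -2, 6]].
Leading principal minors: Δ₁ = 6, Δ₂ = 20, Δ₃ = 104.
All leading minors are positive, so H is positive definite: a local minimum.

local minimum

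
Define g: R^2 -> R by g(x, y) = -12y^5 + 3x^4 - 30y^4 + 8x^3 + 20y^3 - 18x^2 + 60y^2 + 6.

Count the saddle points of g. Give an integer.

g separates as a function of x plus a function of y, so ∇g=0 decouples.
∂g/∂x = 12x(x - 1)(x + 3) = 0 at x ∈ {-3, 0, 1}; ∂g/∂y = -60y(y - 1)(y + 1)(y + 2) = 0 at y ∈ {-2, -1, 0, 1}.
The Hessian is diagonal: diag(g_xx, g_yy). Second derivatives: g_xx(-3)=144, g_xx(0)=-36, g_xx(1)=48; g_yy(-2)=360, g_yy(-1)=-120, g_yy(0)=120, g_yy(1)=-360.
Saddle points occur where the two diagonal entries have opposite signs: (-3, -1), (-3, 1), (0, -2), (0, 0), (1, -1), (1, 1). Count: 6.

6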